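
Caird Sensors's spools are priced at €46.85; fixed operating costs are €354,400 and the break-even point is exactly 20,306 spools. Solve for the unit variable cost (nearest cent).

Contribution per unit must be FC / Q = €354,400 / 20,306 = €17.4530.
Hence VC = price − CM = €46.85 − €17.4530 = €29.40.

€29.40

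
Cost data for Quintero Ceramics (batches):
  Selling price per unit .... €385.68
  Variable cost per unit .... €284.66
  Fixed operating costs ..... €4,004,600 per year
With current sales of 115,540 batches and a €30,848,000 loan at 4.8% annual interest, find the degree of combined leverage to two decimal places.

1.89

Contribution at this volume is 115,540 × €101.02 = €11,671,850.80.
EBIT = €11,671,850.80 − €4,004,600 = €7,667,250.80. Interest = €1,480,704.00.
DOL = €11,671,850.80 ÷ €7,667,250.80 = 1.5223; DFL = €7,667,250.80 ÷ €6,186,546.80 = 1.2393.
DCL = DOL × DFL = 1.5223 × 1.2393 = 1.8866.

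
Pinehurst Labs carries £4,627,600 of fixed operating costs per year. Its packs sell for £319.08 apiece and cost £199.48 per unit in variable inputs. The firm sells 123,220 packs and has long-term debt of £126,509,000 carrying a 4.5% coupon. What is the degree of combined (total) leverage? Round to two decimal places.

Total contribution margin = 123,220 × £119.60 = £14,737,112.00.
Operating income = contribution − fixed costs = £14,737,112.00 − £4,627,600 = £10,109,512.00. Interest = £5,692,905.00.
DOL = £14,737,112.00 ÷ £10,109,512.00 = 1.4577; DFL = £10,109,512.00 ÷ £4,416,607.00 = 2.2890.
DCL = DOL × DFL = 1.4577 × 2.2890 = 3.3367.

3.34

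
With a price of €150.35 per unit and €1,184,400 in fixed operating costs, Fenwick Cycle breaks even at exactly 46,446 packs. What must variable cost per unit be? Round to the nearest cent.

Contribution per unit must be FC / Q = €1,184,400 / 46,446 = €25.5006.
Variable cost per unit = €150.35 − €25.5006 = €124.85.

€124.85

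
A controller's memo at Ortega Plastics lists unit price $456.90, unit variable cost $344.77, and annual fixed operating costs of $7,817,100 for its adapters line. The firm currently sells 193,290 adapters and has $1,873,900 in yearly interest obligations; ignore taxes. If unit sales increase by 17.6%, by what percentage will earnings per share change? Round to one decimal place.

At 193,290 units, contribution = 193,290 × $112.13 = $21,673,607.70.
Subtracting fixed costs: EBIT = $21,673,607.70 − $7,817,100 = $13,856,507.70.
Interest = $1,873,900.00, so EBIT − I = $11,982,607.70.
Degree of combined leverage = contribution ÷ (EBIT − I) = $21,673,607.70 ÷ $11,982,607.70 = 1.8088.
%ΔEPS = DCL × %ΔSales = 1.8088 × +17.6% = +31.8%.

+31.8%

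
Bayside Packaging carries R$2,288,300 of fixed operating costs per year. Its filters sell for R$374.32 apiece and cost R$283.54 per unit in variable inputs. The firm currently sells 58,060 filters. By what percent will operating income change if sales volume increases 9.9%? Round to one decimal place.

+17.5%

Total contribution margin = 58,060 × R$90.78 = R$5,270,686.80.
Operating income = contribution − fixed costs = R$5,270,686.80 − R$2,288,300 = R$2,982,386.80.
Degree of operating leverage = R$5,270,686.80 / R$2,982,386.80 = 1.7673.
Operating income changes by 1.7673 × +9.9% = +17.5%.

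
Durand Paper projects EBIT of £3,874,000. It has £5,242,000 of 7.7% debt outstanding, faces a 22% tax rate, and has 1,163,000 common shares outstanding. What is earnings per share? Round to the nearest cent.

£2.33

Pre-tax income = £3,874,000 − £403,634.00 = £3,470,366.00.
Net income = £3,470,366.00 × (1 − 0.22) = £2,706,885.48.
EPS = £2,706,885.48 ÷ 1,163,000 = £2.33.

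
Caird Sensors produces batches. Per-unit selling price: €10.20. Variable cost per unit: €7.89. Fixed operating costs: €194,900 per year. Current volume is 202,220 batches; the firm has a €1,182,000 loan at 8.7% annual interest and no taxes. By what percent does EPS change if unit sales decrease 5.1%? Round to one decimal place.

At 202,220 units, contribution = 202,220 × €2.31 = €467,128.20.
Subtracting fixed costs: EBIT = €467,128.20 − €194,900 = €272,228.20.
After interest of €102,834.00, pre-tax earnings = €169,394.20.
DCL = total CM / (EBIT − I) = €467,128.20 / €169,394.20 = 2.7576.
%ΔEPS = DCL × %ΔSales = 2.7576 × -5.1% = -14.1%.

-14.1%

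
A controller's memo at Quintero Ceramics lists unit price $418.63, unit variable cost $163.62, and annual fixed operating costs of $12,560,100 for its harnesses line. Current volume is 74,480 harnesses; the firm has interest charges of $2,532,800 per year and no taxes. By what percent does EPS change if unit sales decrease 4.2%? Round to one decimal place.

Total contribution margin = 74,480 × $255.01 = $18,993,144.80.
Operating income = contribution − fixed costs = $18,993,144.80 − $12,560,100 = $6,433,044.80.
Interest = $2,532,800.00, so EBIT − I = $3,900,244.80.
Degree of combined leverage = contribution ÷ (EBIT − I) = $18,993,144.80 ÷ $3,900,244.80 = 4.8697.
%ΔEPS = DCL × %ΔSales = 4.8697 × -4.2% = -20.5%.

-20.5%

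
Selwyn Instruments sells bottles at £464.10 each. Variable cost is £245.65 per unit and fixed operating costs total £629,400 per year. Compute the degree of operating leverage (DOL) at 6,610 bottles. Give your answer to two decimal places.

1.77

Total contribution margin = 6,610 × £218.45 = £1,443,954.50.
EBIT = £1,443,954.50 − £629,400 = £814,554.50.
So DOL = total CM / EBIT = £1,443,954.50 / £814,554.50 = 1.7727.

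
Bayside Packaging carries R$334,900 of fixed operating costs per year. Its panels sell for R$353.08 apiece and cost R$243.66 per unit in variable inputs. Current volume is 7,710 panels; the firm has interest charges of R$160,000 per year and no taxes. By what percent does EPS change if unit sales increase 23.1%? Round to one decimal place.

Contribution at this volume is 7,710 × R$109.42 = R$843,628.20.
Subtracting fixed costs: EBIT = R$843,628.20 − R$334,900 = R$508,728.20.
After interest of R$160,000.00, pre-tax earnings = R$348,728.20.
DCL = total CM / (EBIT − I) = R$843,628.20 / R$348,728.20 = 2.4192.
EPS therefore changes by 2.4192 × (+23.1%) = +55.9%.

+55.9%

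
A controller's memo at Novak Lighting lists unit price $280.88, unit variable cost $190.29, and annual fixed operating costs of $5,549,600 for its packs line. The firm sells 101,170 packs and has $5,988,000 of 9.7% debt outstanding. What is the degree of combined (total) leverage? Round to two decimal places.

At 101,170 units, contribution = 101,170 × $90.59 = $9,164,990.30.
Subtracting fixed costs: EBIT = $9,164,990.30 − $5,549,600 = $3,615,390.30. Interest = $580,836.00.
DOL = $9,164,990.30 ÷ $3,615,390.30 = 2.5350; DFL = $3,615,390.30 ÷ $3,034,554.30 = 1.1914.
Combined leverage = 2.5350 × 1.1914 = 3.0202.

3.02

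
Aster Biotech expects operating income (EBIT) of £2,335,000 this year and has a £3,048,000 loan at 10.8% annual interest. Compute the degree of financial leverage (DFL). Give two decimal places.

1.16

Interest = £329,184.00.
Degree of financial leverage = EBIT / (EBIT − interest) = £2,335,000 / £2,005,816.00 = 1.1641.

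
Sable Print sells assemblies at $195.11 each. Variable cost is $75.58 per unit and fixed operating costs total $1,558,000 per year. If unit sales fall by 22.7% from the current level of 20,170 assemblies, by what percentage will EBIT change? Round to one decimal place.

Total contribution margin = 20,170 × $119.53 = $2,410,920.10.
EBIT = $2,410,920.10 − $1,558,000 = $852,920.10.
So DOL = total CM / EBIT = $2,410,920.10 / $852,920.10 = 2.8267.
So EBIT moves 2.8267 × (-22.7%) = -64.2%.

-64.2%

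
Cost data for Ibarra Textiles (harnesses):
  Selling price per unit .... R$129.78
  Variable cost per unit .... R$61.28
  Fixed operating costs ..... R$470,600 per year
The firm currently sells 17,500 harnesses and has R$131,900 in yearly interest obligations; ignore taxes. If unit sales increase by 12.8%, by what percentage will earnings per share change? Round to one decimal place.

+25.7%

At 17,500 units, contribution = 17,500 × R$68.50 = R$1,198,750.00.
EBIT = R$1,198,750.00 − R$470,600 = R$728,150.00.
After interest of R$131,900.00, pre-tax earnings = R$596,250.00.
Degree of combined leverage = contribution ÷ (EBIT − I) = R$1,198,750.00 ÷ R$596,250.00 = 2.0105.
EPS therefore changes by 2.0105 × (+12.8%) = +25.7%.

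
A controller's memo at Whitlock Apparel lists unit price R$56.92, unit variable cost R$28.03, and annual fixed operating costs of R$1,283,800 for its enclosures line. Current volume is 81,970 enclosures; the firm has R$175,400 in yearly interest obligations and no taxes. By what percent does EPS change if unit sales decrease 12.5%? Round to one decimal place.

-32.6%

Contribution at this volume is 81,970 × R$28.89 = R$2,368,113.30.
Operating income = contribution − fixed costs = R$2,368,113.30 − R$1,283,800 = R$1,084,313.30.
After interest of R$175,400.00, pre-tax earnings = R$908,913.30.
Degree of combined leverage = contribution ÷ (EBIT − I) = R$2,368,113.30 ÷ R$908,913.30 = 2.6054.
%ΔEPS = DCL × %ΔSales = 2.6054 × -12.5% = -32.6%.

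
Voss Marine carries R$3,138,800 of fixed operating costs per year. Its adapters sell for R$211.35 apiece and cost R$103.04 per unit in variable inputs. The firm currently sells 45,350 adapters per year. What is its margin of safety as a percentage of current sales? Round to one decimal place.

Contribution margin per unit = R$211.35 − R$103.04 = R$108.31. Break-even units = R$3,138,800 ÷ R$108.31 = 28,979.78; break-even revenue = 28,979.78 × R$211.35 = R$6,124,876.56.
Current sales = 45,350 × R$211.35 = R$9,584,722.50.
Margin of safety = (R$9,584,722.50 − R$6,124,876.56) ÷ R$9,584,722.50 = 36.1%.

36.1%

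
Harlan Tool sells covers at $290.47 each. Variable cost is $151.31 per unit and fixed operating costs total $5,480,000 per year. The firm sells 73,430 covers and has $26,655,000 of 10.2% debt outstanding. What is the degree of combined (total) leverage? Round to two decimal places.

Contribution at this volume is 73,430 × $139.16 = $10,218,518.80.
Subtracting fixed costs: EBIT = $10,218,518.80 − $5,480,000 = $4,738,518.80. Interest = $2,718,810.00, so EBIT − I = $2,019,708.80.
Degree of total leverage = total CM / (EBIT − interest) = $10,218,518.80 / $2,019,708.80 = 5.0594.

5.06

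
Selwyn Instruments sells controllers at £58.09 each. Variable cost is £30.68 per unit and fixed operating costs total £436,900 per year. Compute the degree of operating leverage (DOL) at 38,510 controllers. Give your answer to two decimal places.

1.71

Total contribution margin = 38,510 × £27.41 = £1,055,559.10.
EBIT = £1,055,559.10 − £436,900 = £618,659.10.
DOL = contribution ÷ EBIT = £1,055,559.10 ÷ £618,659.10 = 1.7062.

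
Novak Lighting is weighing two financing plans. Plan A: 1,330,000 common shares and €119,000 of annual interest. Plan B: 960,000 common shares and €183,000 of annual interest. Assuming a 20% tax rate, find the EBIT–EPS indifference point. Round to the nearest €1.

€349,054

Set EPS_A = EPS_B: (EBIT − €119,000)(1 − 0.20) ÷ 1,330,000 = (EBIT − €183,000)(1 − 0.20) ÷ 960,000.
The (1 − t) factor cancels: (EBIT − 119,000) × 960,000 = (EBIT − 183,000) × 1,330,000.
EBIT × (1,330,000 − 960,000) = 183,000 × 1,330,000 − 119,000 × 960,000 = 129,150,000,000, so EBIT = 129,150,000,000 ÷ 370,000 = 349,054.05.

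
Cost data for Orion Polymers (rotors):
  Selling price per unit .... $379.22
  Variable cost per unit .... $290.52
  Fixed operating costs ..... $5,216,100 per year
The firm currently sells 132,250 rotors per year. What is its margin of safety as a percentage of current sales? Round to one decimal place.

55.5%

Unit CM = price − variable cost = $379.22 − $290.52 = $88.70. Break-even units = $5,216,100 ÷ $88.70 = 58,806.09; break-even revenue = 58,806.09 × $379.22 = $22,300,444.67.
Current sales = 132,250 × $379.22 = $50,151,845.00.
Margin of safety = ($50,151,845.00 − $22,300,444.67) ÷ $50,151,845.00 = 55.5%.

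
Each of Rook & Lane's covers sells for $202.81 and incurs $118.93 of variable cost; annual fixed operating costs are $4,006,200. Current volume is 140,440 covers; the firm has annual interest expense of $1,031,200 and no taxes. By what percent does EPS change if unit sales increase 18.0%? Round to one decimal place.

+31.4%

Total contribution margin = 140,440 × $83.88 = $11,780,107.20.
EBIT = $11,780,107.20 − $4,006,200 = $7,773,907.20.
After interest of $1,031,200.00, pre-tax earnings = $6,742,707.20.
Degree of combined leverage = contribution ÷ (EBIT − I) = $11,780,107.20 ÷ $6,742,707.20 = 1.7471.
EPS therefore changes by 1.7471 × (+18.0%) = +31.4%.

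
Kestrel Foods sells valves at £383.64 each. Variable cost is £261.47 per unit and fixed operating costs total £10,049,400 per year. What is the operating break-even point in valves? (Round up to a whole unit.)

82,258 valves

Contribution margin per unit = £383.64 − £261.47 = £122.17.
Break-even Q = £10,049,400 / £122.17 = 82,257.51 → 82,258 valves.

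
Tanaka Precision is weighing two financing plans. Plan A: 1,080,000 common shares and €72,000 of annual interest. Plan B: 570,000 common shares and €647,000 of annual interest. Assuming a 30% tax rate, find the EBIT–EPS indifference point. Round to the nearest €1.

At indifference, (EBIT − 72,000)(1 − t)/1,080,000 = (EBIT − 647,000)(1 − t)/570,000.
The (1 − t) factor cancels: (EBIT − 72,000) × 570,000 = (EBIT − 647,000) × 1,080,000.
Solving, EBIT = (647,000·1,080,000 − 72,000·570,000) / (1,080,000 − 570,000) = 657,720,000,000 / 510,000 = 1,289,647.06.

€1,289,647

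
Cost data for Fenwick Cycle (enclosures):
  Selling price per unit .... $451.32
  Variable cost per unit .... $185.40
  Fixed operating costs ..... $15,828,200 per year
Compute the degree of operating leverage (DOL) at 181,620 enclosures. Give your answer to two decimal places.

1.49

Contribution at this volume is 181,620 × $265.92 = $48,296,390.40.
Operating income = contribution − fixed costs = $48,296,390.40 − $15,828,200 = $32,468,190.40.
DOL = contribution ÷ EBIT = $48,296,390.40 ÷ $32,468,190.40 = 1.4875.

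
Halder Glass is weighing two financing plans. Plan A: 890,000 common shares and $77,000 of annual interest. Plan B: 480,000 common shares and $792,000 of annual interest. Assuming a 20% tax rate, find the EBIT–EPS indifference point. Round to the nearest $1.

At indifference, (EBIT − 77,000)(1 − t)/890,000 = (EBIT − 792,000)(1 − t)/480,000.
Cancelling (1 − t) and cross-multiplying: 480,000·(EBIT − 77,000) = 890,000·(EBIT − 792,000).
EBIT × (890,000 − 480,000) = 792,000 × 890,000 − 77,000 × 480,000 = 667,920,000,000, so EBIT = 667,920,000,000 ÷ 410,000 = 1,629,073.17.

$1,629,073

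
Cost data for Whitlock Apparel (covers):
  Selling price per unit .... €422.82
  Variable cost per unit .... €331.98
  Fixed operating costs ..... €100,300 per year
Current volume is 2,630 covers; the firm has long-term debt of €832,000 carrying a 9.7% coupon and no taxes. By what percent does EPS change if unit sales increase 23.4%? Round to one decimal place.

+96.5%

Total contribution margin = 2,630 × €90.84 = €238,909.20.
Operating income = contribution − fixed costs = €238,909.20 − €100,300 = €138,609.20.
After interest of €80,704.00, pre-tax earnings = €57,905.20.
DCL = total CM / (EBIT − I) = €238,909.20 / €57,905.20 = 4.1259.
EPS therefore changes by 4.1259 × (+23.4%) = +96.5%.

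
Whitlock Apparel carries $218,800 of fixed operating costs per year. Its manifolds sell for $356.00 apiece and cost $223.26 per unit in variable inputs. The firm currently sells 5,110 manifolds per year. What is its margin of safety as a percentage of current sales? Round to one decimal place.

67.7%

Unit CM = price − variable cost = $356.00 − $223.26 = $132.74. Break-even units = $218,800 ÷ $132.74 = 1,648.34; break-even revenue = 1,648.34 × $356.00 = $586,807.29.
Current sales = 5,110 × $356.00 = $1,819,160.00.
Margin of safety = ($1,819,160.00 − $586,807.29) ÷ $1,819,160.00 = 67.7%.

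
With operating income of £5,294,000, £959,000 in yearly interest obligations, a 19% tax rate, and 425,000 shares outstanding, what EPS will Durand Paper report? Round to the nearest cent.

£8.26

Pre-tax income = £5,294,000 − £959,000.00 = £4,335,000.00.
After tax at 19%: net income = £4,335,000.00 × 0.81 = £3,511,350.00.
Per share: £3,511,350.00 / 425,000 shares = £8.26.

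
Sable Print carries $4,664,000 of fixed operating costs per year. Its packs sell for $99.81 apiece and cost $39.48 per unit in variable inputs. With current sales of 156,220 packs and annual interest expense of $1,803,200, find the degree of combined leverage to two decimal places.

Total contribution margin = 156,220 × $60.33 = $9,424,752.60.
Subtracting fixed costs: EBIT = $9,424,752.60 − $4,664,000 = $4,760,752.60. Interest = $1,803,200.00.
DOL = $9,424,752.60 ÷ $4,760,752.60 = 1.9797; DFL = $4,760,752.60 ÷ $2,957,552.60 = 1.6097.
DCL = DOL × DFL = 1.9797 × 1.6097 = 3.1867.

3.19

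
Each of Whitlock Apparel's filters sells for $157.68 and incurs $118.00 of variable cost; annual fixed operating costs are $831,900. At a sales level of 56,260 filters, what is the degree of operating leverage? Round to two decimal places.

Contribution at this volume is 56,260 × $39.68 = $2,232,396.80.
Operating income = contribution − fixed costs = $2,232,396.80 − $831,900 = $1,400,496.80.
DOL = contribution ÷ EBIT = $2,232,396.80 ÷ $1,400,496.80 = 1.5940.

1.59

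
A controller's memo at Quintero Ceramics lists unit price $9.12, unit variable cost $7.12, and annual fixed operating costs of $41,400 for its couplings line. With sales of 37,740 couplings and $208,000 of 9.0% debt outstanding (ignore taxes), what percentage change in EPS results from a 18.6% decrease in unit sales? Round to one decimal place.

-91.4%

Total contribution margin = 37,740 × $2.00 = $75,480.00.
Operating income = contribution − fixed costs = $75,480.00 − $41,400 = $34,080.00.
Interest = $18,720.00, so EBIT − I = $15,360.00.
DCL = total CM / (EBIT − I) = $75,480.00 / $15,360.00 = 4.9141.
EPS therefore changes by 4.9141 × (-18.6%) = -91.4%.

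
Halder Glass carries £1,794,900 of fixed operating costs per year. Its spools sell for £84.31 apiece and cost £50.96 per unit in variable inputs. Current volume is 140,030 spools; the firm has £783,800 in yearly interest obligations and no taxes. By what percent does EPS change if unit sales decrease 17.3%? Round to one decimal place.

Contribution at this volume is 140,030 × £33.35 = £4,670,000.50.
Operating income = contribution − fixed costs = £4,670,000.50 − £1,794,900 = £2,875,100.50.
Interest = £783,800.00, so EBIT − I = £2,091,300.50.
DCL = total CM / (EBIT − I) = £4,670,000.50 / £2,091,300.50 = 2.2331.
%ΔEPS = DCL × %ΔSales = 2.2331 × -17.3% = -38.6%.

-38.6%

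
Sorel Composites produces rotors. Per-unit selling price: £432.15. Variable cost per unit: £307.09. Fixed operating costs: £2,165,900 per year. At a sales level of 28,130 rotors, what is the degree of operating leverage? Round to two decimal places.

2.60

At 28,130 units, contribution = 28,130 × £125.06 = £3,517,937.80.
Operating income = contribution − fixed costs = £3,517,937.80 − £2,165,900 = £1,352,037.80.
So DOL = total CM / EBIT = £3,517,937.80 / £1,352,037.80 = 2.6020.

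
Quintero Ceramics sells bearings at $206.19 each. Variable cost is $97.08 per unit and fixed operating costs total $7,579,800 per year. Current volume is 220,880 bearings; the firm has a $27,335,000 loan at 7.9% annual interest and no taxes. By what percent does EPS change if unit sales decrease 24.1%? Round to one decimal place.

-40.4%

Total contribution margin = 220,880 × $109.11 = $24,100,216.80.
Subtracting fixed costs: EBIT = $24,100,216.80 − $7,579,800 = $16,520,416.80.
After interest of $2,159,465.00, pre-tax earnings = $14,360,951.80.
Degree of combined leverage = contribution ÷ (EBIT − I) = $24,100,216.80 ÷ $14,360,951.80 = 1.6782.
%ΔEPS = DCL × %ΔSales = 1.6782 × -24.1% = -40.4%.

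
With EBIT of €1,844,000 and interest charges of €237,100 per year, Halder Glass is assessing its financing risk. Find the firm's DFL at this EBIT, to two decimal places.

Annual interest charges come to €237,100.00.
Degree of financial leverage = EBIT / (EBIT − interest) = €1,844,000 / €1,606,900.00 = 1.1476.

1.15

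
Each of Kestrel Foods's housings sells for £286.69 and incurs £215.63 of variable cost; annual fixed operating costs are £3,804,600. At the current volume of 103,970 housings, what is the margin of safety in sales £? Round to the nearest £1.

Each unit contributes £286.69 − £215.63 = £71.06. Break-even units = £3,804,600 ÷ £71.06 = 53,540.67; break-even revenue = 53,540.67 × £286.69 = £15,349,574.64.
Actual sales revenue = 103,970 × £286.69 = £29,807,159.30.
Margin of safety = £29,807,159.30 − £15,349,574.64 = £14,457,585.

£14,457,585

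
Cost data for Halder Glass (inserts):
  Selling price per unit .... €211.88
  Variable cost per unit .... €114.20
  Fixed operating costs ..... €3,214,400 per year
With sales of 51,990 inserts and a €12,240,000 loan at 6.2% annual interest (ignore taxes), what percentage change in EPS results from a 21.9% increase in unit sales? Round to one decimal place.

+100.6%

Contribution at this volume is 51,990 × €97.68 = €5,078,383.20.
EBIT = €5,078,383.20 − €3,214,400 = €1,863,983.20.
Interest = €758,880.00, so EBIT − I = €1,105,103.20.
Degree of combined leverage = contribution ÷ (EBIT − I) = €5,078,383.20 ÷ €1,105,103.20 = 4.5954.
%ΔEPS = DCL × %ΔSales = 4.5954 × +21.9% = +100.6%.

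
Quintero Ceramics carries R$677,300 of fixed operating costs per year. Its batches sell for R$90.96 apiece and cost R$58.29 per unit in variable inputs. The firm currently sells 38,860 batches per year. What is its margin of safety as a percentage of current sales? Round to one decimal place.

46.7%

Each unit contributes R$90.96 − R$58.29 = R$32.67. Break-even units = R$677,300 ÷ R$32.67 = 20,731.56; break-even revenue = 20,731.56 × R$90.96 = R$1,885,742.52.
Actual sales revenue = 38,860 × R$90.96 = R$3,534,705.60.
Margin of safety = (R$3,534,705.60 − R$1,885,742.52) ÷ R$3,534,705.60 = 46.7%.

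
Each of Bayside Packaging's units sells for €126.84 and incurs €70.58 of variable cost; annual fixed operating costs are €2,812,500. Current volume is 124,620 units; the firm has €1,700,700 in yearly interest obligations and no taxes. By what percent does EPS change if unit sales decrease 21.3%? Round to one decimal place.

Total contribution margin = 124,620 × €56.26 = €7,011,121.20.
EBIT = €7,011,121.20 − €2,812,500 = €4,198,621.20.
Interest = €1,700,700.00, so EBIT − I = €2,497,921.20.
DCL = total CM / (EBIT − I) = €7,011,121.20 / €2,497,921.20 = 2.8068.
EPS therefore changes by 2.8068 × (-21.3%) = -59.8%.

-59.8%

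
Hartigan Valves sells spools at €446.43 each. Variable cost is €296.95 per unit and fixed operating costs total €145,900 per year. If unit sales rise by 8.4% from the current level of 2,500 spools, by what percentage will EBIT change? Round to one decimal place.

Contribution at this volume is 2,500 × €149.48 = €373,700.00.
Subtracting fixed costs: EBIT = €373,700.00 − €145,900 = €227,800.00.
So DOL = total CM / EBIT = €373,700.00 / €227,800.00 = 1.6405.
So EBIT moves 1.6405 × (+8.4%) = +13.8%.

+13.8%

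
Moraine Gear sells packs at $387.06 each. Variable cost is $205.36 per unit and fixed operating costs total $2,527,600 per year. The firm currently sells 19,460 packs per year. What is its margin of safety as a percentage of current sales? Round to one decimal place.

Contribution margin per unit = $387.06 − $205.36 = $181.70. Break-even units = $2,527,600 ÷ $181.70 = 13,910.84; break-even revenue = 13,910.84 × $387.06 = $5,384,330.52.
Actual sales revenue = 19,460 × $387.06 = $7,532,187.60.
Margin of safety = ($7,532,187.60 − $5,384,330.52) ÷ $7,532,187.60 = 28.5%.

28.5%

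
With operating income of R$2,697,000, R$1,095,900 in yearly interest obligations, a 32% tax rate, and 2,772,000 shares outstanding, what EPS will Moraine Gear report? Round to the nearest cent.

Pre-tax income = R$2,697,000 − R$1,095,900.00 = R$1,601,100.00.
After tax at 32%: net income = R$1,601,100.00 × 0.68 = R$1,088,748.00.
EPS = R$1,088,748.00 ÷ 2,772,000 = R$0.39.

R$0.39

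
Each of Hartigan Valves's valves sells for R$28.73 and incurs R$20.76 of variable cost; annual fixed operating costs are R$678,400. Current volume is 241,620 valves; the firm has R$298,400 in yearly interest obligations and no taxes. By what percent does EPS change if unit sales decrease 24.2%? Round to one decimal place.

Contribution at this volume is 241,620 × R$7.97 = R$1,925,711.40.
Subtracting fixed costs: EBIT = R$1,925,711.40 − R$678,400 = R$1,247,311.40.
After interest of R$298,400.00, pre-tax earnings = R$948,911.40.
Degree of combined leverage = contribution ÷ (EBIT − I) = R$1,925,711.40 ÷ R$948,911.40 = 2.0294.
%ΔEPS = DCL × %ΔSales = 2.0294 × -24.2% = -49.1%.

-49.1%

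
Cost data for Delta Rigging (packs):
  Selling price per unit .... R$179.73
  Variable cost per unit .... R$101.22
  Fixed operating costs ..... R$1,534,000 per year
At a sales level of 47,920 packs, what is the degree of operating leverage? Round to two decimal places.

1.69

Contribution at this volume is 47,920 × R$78.51 = R$3,762,199.20.
Operating income = contribution − fixed costs = R$3,762,199.20 − R$1,534,000 = R$2,228,199.20.
Degree of operating leverage = R$3,762,199.20 / R$2,228,199.20 = 1.6884.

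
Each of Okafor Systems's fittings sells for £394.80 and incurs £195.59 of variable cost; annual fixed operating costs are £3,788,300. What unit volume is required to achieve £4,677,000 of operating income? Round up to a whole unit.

42,495 fittings

Unit CM = price − variable cost = £394.80 − £195.59 = £199.21.
Required volume = (fixed costs + target profit) ÷ CM = (£3,788,300 + £4,677,000) ÷ £199.21 = 42,494.35, so 42,495 fittings.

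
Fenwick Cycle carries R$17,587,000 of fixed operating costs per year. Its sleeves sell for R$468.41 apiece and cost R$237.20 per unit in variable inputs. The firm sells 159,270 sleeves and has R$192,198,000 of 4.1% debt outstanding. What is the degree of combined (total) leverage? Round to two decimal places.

Contribution at this volume is 159,270 × R$231.21 = R$36,824,816.70.
EBIT = R$36,824,816.70 − R$17,587,000 = R$19,237,816.70. Interest = R$7,880,118.00, so EBIT − I = R$11,357,698.70.
DCL = contribution ÷ (EBIT − I) = R$36,824,816.70 ÷ R$11,357,698.70 = 3.2423.

3.24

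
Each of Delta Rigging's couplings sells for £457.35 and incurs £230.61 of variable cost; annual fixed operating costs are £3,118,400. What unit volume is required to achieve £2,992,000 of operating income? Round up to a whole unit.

26,949 couplings

Contribution margin per unit = £457.35 − £230.61 = £226.74.
Need Q such that Q × £226.74 − £3,118,400 = £2,992,000, i.e. Q = £6,110,400 / £226.74 = 26,948.93 → 26,949.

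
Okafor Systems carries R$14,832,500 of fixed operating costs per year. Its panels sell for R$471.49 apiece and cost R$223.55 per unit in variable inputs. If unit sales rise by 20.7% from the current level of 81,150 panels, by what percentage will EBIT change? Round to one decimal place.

+78.8%

Contribution at this volume is 81,150 × R$247.94 = R$20,120,331.00.
Operating income = contribution − fixed costs = R$20,120,331.00 − R$14,832,500 = R$5,287,831.00.
DOL = contribution ÷ EBIT = R$20,120,331.00 ÷ R$5,287,831.00 = 3.8050.
Operating income changes by 3.8050 × +20.7% = +78.8%.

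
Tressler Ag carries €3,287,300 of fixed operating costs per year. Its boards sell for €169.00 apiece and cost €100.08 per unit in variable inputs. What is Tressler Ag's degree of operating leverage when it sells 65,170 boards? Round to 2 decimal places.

Total contribution margin = 65,170 × €68.92 = €4,491,516.40.
Operating income = contribution − fixed costs = €4,491,516.40 − €3,287,300 = €1,204,216.40.
Degree of operating leverage = €4,491,516.40 / €1,204,216.40 = 3.7298.

3.73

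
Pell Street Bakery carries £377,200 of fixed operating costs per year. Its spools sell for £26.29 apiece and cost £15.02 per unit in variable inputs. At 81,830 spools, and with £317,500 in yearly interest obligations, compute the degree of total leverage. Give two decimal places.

4.05

Total contribution margin = 81,830 × £11.27 = £922,224.10.
Subtracting fixed costs: EBIT = £922,224.10 − £377,200 = £545,024.10. Interest = £317,500.00, so EBIT − I = £227,524.10.
Degree of total leverage = total CM / (EBIT − interest) = £922,224.10 / £227,524.10 = 4.0533.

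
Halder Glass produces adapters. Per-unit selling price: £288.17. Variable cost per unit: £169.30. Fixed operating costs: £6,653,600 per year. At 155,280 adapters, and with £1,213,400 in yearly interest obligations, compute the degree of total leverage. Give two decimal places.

1.74

Total contribution margin = 155,280 × £118.87 = £18,458,133.60.
Subtracting fixed costs: EBIT = £18,458,133.60 − £6,653,600 = £11,804,533.60. Interest = £1,213,400.00, so EBIT − I = £10,591,133.60.
Degree of total leverage = total CM / (EBIT − interest) = £18,458,133.60 / £10,591,133.60 = 1.7428.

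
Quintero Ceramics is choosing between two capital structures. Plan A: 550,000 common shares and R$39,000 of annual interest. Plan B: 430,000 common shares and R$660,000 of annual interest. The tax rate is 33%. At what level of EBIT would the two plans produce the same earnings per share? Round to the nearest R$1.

At indifference, (EBIT − 39,000)(1 − t)/550,000 = (EBIT − 660,000)(1 − t)/430,000.
Cancelling (1 − t) and cross-multiplying: 430,000·(EBIT − 39,000) = 550,000·(EBIT − 660,000).
EBIT × (550,000 − 430,000) = 660,000 × 550,000 − 39,000 × 430,000 = 346,230,000,000, so EBIT = 346,230,000,000 ÷ 120,000 = 2,885,250.00.

R$2,885,250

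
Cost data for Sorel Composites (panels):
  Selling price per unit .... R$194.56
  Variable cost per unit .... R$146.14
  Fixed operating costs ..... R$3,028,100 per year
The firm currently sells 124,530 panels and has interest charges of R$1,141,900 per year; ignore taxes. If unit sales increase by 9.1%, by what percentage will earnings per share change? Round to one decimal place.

+29.5%

At 124,530 units, contribution = 124,530 × R$48.42 = R$6,029,742.60.
Subtracting fixed costs: EBIT = R$6,029,742.60 − R$3,028,100 = R$3,001,642.60.
After interest of R$1,141,900.00, pre-tax earnings = R$1,859,742.60.
DCL = total CM / (EBIT − I) = R$6,029,742.60 / R$1,859,742.60 = 3.2422.
%ΔEPS = DCL × %ΔSales = 3.2422 × +9.1% = +29.5%.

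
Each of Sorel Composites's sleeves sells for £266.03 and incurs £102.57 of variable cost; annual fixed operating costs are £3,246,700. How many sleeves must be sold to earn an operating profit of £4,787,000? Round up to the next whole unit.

49,148 sleeves

Each unit contributes £266.03 − £102.57 = £163.46.
Required volume = (fixed costs + target profit) ÷ CM = (£3,246,700 + £4,787,000) ÷ £163.46 = 49,147.80, so 49,148 sleeves.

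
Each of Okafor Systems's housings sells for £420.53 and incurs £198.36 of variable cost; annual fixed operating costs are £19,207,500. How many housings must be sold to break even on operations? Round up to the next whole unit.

86,455 housings

Contribution margin per unit = £420.53 − £198.36 = £222.17.
Units to break even: £19,207,500 ÷ £222.17 = 86,454.07, rounded up to 86,455.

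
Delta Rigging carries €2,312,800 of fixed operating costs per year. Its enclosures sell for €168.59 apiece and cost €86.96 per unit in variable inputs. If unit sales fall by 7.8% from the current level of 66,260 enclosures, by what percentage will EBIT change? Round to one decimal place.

-13.6%

At 66,260 units, contribution = 66,260 × €81.63 = €5,408,803.80.
EBIT = €5,408,803.80 − €2,312,800 = €3,096,003.80.
DOL = contribution ÷ EBIT = €5,408,803.80 ÷ €3,096,003.80 = 1.7470.
%ΔEBIT = DOL × %ΔSales = 1.7470 × -7.8% = -13.6%.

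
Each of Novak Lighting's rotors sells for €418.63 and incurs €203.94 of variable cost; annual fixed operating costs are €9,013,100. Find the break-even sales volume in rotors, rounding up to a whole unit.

Unit CM = price − variable cost = €418.63 − €203.94 = €214.69.
Break-even Q = €9,013,100 / €214.69 = 41,981.93 → 41,982 rotors.

41,982 rotors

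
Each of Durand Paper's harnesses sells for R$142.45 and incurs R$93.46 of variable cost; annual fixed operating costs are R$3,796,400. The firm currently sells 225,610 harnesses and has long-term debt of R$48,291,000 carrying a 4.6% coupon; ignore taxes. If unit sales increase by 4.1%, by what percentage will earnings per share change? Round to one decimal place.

+9.0%

At 225,610 units, contribution = 225,610 × R$48.99 = R$11,052,633.90.
Subtracting fixed costs: EBIT = R$11,052,633.90 − R$3,796,400 = R$7,256,233.90.
After interest of R$2,221,386.00, pre-tax earnings = R$5,034,847.90.
DCL = total CM / (EBIT − I) = R$11,052,633.90 / R$5,034,847.90 = 2.1952.
%ΔEPS = DCL × %ΔSales = 2.1952 × +4.1% = +9.0%.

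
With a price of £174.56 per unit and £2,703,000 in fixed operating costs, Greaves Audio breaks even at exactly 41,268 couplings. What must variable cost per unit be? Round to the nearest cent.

Contribution per unit must be FC / Q = £2,703,000 / 41,268 = £65.4987.
Variable cost per unit = £174.56 − £65.4987 = £109.06.

£109.06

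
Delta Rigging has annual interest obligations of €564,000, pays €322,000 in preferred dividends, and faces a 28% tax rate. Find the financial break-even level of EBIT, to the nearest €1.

€1,011,222

Preferred dividends are paid after tax, so their pre-tax equivalent is €322,000 ÷ (1 − 0.28) = €447,222.22.
EPS = 0 when EBIT covers interest plus the pre-tax preferred burden: €564,000 + €447,222.22 = €1,011,222.22.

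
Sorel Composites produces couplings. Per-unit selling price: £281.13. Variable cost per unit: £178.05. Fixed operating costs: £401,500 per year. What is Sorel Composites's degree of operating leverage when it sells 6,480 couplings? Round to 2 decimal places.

2.51

At 6,480 units, contribution = 6,480 × £103.08 = £667,958.40.
Operating income = contribution − fixed costs = £667,958.40 − £401,500 = £266,458.40.
So DOL = total CM / EBIT = £667,958.40 / £266,458.40 = 2.5068.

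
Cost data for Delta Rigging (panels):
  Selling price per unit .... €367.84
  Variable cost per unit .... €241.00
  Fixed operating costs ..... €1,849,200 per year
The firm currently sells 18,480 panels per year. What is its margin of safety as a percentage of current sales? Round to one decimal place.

Contribution margin per unit = €367.84 − €241.00 = €126.84. Break-even units = €1,849,200 ÷ €126.84 = 14,579.00; break-even revenue = 14,579.00 × €367.84 = €5,362,738.32.
Current sales = 18,480 × €367.84 = €6,797,683.20.
Margin of safety = (€6,797,683.20 − €5,362,738.32) ÷ €6,797,683.20 = 21.1%.

21.1%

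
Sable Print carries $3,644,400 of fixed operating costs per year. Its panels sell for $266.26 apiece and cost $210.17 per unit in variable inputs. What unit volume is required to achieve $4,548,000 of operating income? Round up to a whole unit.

146,059 panels

Each unit contributes $266.26 − $210.17 = $56.09.
Required volume = (fixed costs + target profit) ÷ CM = ($3,644,400 + $4,548,000) ÷ $56.09 = 146,058.12, so 146,059 panels.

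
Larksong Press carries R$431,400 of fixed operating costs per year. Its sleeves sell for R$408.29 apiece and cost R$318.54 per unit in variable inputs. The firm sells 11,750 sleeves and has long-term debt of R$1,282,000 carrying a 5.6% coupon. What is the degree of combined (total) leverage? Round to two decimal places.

Contribution at this volume is 11,750 × R$89.75 = R$1,054,562.50.
Subtracting fixed costs: EBIT = R$1,054,562.50 − R$431,400 = R$623,162.50. Interest = R$71,792.00.
DOL = R$1,054,562.50 ÷ R$623,162.50 = 1.6923; DFL = R$623,162.50 ÷ R$551,370.50 = 1.1302.
Combined leverage = 1.6923 × 1.1302 = 1.9126.

1.91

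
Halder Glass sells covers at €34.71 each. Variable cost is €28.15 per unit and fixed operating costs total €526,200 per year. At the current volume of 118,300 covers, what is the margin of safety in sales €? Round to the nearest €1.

Unit CM = price − variable cost = €34.71 − €28.15 = €6.56. Break-even units = €526,200 ÷ €6.56 = 80,213.41; break-even revenue = 80,213.41 × €34.71 = €2,784,207.62.
Actual sales revenue = 118,300 × €34.71 = €4,106,193.00.
Margin of safety = €4,106,193.00 − €2,784,207.62 = €1,321,985.

€1,321,985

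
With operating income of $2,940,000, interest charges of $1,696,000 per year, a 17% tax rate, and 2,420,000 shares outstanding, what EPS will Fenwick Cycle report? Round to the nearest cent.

$0.43

Pre-tax income = $2,940,000 − $1,696,000.00 = $1,244,000.00.
After tax at 17%: net income = $1,244,000.00 × 0.83 = $1,032,520.00.
EPS = $1,032,520.00 ÷ 2,420,000 = $0.43.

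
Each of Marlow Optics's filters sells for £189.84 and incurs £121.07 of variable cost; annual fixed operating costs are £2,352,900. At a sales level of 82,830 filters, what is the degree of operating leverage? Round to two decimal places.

1.70

Total contribution margin = 82,830 × £68.77 = £5,696,219.10.
Operating income = contribution − fixed costs = £5,696,219.10 − £2,352,900 = £3,343,319.10.
DOL = contribution ÷ EBIT = £5,696,219.10 ÷ £3,343,319.10 = 1.7038.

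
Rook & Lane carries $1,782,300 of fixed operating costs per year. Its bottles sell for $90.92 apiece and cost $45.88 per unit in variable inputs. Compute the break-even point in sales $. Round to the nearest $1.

CM per unit = $90.92 − $45.88 = $45.04; CM ratio = $45.04 / $90.92 = 0.4954.
Break-even sales = FC ÷ CM ratio = $1,782,300 × $90.92 / $45.04 = $3,597,840.

$3,597,840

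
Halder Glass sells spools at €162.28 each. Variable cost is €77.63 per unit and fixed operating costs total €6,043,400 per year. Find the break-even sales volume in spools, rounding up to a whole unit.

71,393 spools

Unit CM = price − variable cost = €162.28 − €77.63 = €84.65.
Break-even volume = fixed costs ÷ CM per unit = €6,043,400 ÷ €84.65 = 71,392.79, so 71,393 spools.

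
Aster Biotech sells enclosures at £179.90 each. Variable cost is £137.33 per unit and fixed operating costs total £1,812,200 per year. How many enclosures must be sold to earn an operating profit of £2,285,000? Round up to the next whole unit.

Each unit contributes £179.90 − £137.33 = £42.57.
Need Q such that Q × £42.57 − £1,812,200 = £2,285,000, i.e. Q = £4,097,200 / £42.57 = 96,246.18 → 96,247.

96,247 enclosures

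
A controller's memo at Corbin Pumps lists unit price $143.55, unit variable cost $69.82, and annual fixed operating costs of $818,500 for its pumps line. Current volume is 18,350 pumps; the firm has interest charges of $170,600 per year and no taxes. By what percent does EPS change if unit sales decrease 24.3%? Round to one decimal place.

At 18,350 units, contribution = 18,350 × $73.73 = $1,352,945.50.
EBIT = $1,352,945.50 − $818,500 = $534,445.50.
Interest = $170,600.00, so EBIT − I = $363,845.50.
Degree of combined leverage = contribution ÷ (EBIT − I) = $1,352,945.50 ÷ $363,845.50 = 3.7185.
EPS therefore changes by 3.7185 × (-24.3%) = -90.4%.

-90.4%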